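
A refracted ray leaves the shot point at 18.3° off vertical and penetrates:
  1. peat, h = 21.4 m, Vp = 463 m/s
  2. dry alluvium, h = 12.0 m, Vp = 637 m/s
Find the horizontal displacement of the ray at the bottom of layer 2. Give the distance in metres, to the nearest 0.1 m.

Ray parameter p = sin 18.3° / 463 m/s = 6.7817e-04 s/m.
Layer 1: θ = 18.30°; offset = 21.4·tan 18.30° = 7.077 m.
Layer 2: sin θ = p·637 = 0.4320 → θ = 25.59°; offset = 12.0·tan 25.59° = 5.748 m.
Total horizontal offset = 12.825 m.

12.8 m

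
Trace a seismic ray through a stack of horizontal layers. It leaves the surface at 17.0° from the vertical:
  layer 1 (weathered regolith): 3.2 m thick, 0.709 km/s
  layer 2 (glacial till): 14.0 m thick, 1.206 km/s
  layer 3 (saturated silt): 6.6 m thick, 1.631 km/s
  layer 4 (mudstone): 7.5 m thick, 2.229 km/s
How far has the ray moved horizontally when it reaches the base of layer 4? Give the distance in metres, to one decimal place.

32.5 m

Ray parameter p = sin 17.0° / 0.709 km/s = 4.1237e-01 s/km.
Layer 1: θ = 17.00°; offset = 3.2·tan 17.00° = 0.978 m.
Layer 2: sin θ = p·1.206 = 0.4973 → θ = 29.82°; offset = 14.0·tan 29.82° = 8.025 m.
Layer 3: sin θ = p·1.631 = 0.6726 → θ = 42.27°; offset = 6.6·tan 42.27° = 5.998 m.
Layer 4: sin θ = p·2.229 = 0.9192 → θ = 66.81°; offset = 7.5·tan 66.81° = 17.504 m.
Total horizontal offset = 32.506 m.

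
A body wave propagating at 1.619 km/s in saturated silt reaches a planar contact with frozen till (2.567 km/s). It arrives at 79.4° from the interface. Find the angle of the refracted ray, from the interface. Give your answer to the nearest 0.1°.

73.0°

Convert to the normal: θ₁ = 90° − 79.4° = 10.6°.
sin θ₁/V₁ = sin θ₂/V₂ ⇒ sin θ₂ = 2.567·sin 10.6°/1.619 = 2.567·0.1840/1.619 = 0.2917.
θ₂ = sin⁻¹(0.2917) = 16.96° (from vertical).
From the interface: 90° − 16.96° = 73.04°.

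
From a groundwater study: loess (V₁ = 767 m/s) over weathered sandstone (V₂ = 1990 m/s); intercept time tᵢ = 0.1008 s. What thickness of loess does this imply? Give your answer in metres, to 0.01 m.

θ_c = arcsin(767/1990) = 22.67°; cos θ_c = 0.9227.
tᵢ = 2h cos θ_c/V₁ ⇒ h = tᵢ·V₁/(2 cos θ_c) = 0.1008·767/(2·0.9227) = 41.89 m.

41.89 m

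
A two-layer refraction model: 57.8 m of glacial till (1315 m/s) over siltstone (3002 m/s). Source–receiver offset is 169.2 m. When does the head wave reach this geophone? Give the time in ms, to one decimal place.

135.4 ms

t = x/V₂ + 2h·√(V₂²−V₁²)/(V₁V₂).
√(V₂²−V₁²) = √(3002²−1315²) = 2698.7 m/s; delay term = 2·57.8·2698.7/(1315·3002) = 0.07903 s.
t = 169.2/3002 + 0.07903 = 0.13539 s.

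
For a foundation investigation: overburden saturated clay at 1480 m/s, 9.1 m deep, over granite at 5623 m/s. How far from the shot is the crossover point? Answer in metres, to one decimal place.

23.8 m

θ_c = arcsin(1480/5623) = 15.26°, so cos θ_c = 0.9647 and tᵢ = 2h cos θ_c/V₁ = 0.0119 s.
At crossover x/V₁ = x/V₂ + tᵢ ⇒ x = tᵢ/(1/V₁ − 1/V₂) = 0.01186/(6.7568e-04 − 1.7784e-04) = 23.83 m.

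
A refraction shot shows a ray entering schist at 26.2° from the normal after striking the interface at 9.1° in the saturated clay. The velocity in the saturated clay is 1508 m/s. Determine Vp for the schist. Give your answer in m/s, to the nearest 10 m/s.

Snell's law: sin 9.1°/V₁ = sin 26.2°/V₂.
V₂ = V₁·sin 26.2°/sin 9.1° = 1508 × 2.7915 = 4209.65 m/s.

4210 m/s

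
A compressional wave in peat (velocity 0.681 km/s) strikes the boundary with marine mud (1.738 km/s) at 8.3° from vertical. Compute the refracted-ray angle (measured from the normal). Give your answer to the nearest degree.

sin θ₁/V₁ = sin θ₂/V₂ ⇒ sin θ₂ = 1.738·sin 8.3°/0.681 = 1.738·0.1444/0.681 = 0.3684.
θ₂ = arcsin 0.3684 = 21.62° from the normal.

22°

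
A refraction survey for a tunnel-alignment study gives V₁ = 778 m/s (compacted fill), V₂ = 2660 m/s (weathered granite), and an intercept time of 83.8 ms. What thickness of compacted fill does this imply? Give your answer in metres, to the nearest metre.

h = tᵢ·V₁·V₂ / (2·√(V₂²−V₁²)).
√(V₂²−V₁²) = √(2660² − 778²) = 2543.7 m/s.
h = 0.0838 s × 778 × 2660 / (2 × 2543.7) = 34.09 m.

34 m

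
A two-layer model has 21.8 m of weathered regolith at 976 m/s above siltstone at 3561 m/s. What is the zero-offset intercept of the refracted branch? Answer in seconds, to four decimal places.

θ_c = arcsin(V₁/V₂) = arcsin(976/3561) = 15.91°; cos θ_c = 0.9617.
tᵢ = 2h·cos θ_c / V₁ = 2·21.8·0.9617 / 976 = 0.04296 s.

0.0430 s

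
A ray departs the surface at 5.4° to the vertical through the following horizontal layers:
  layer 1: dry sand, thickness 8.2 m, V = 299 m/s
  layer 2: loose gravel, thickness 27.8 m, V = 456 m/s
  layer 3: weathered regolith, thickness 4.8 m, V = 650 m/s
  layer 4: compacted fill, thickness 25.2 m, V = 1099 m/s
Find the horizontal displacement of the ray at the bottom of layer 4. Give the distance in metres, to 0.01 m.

p = sin θ₁/V₁ = sin 5.4°/299 = 3.1474e-04 s/m is conserved through the stack.
Layer 1: θ = 5.40°; offset = 8.2·tan 5.40° = 0.7751 m.
Layer 2: sin θ = p·456 = 0.1435 → θ = 8.25°; offset = 27.8·tan 8.25° = 4.0317 m.
Layer 3: sin θ = p·650 = 0.2046 → θ = 11.81°; offset = 4.8·tan 11.81° = 1.0032 m.
Layer 4: sin θ = p·1099 = 0.3459 → θ = 20.24°; offset = 25.2·tan 20.24° = 9.2902 m.
Summing the layer offsets gives 15.1003 m.

15.10 m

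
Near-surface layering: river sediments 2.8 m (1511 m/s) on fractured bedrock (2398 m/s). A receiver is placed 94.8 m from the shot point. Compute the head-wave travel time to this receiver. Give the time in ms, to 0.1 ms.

θ_c = arcsin(V₁/V₂) = arcsin(1511/2398) = 39.06°, cos θ_c = 0.7765.
Intercept time tᵢ = 2h cos θ_c / V₁ = 2·2.8·0.7765/1511 = 0.00288 s.
t = x/V₂ + tᵢ = 94.8/2398 + 0.00288 = 0.04241 s.

42.4 ms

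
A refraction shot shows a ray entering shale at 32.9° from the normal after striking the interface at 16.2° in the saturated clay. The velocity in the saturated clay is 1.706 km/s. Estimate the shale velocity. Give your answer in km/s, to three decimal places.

3.321 km/s

Snell's law: sin 16.2°/V₁ = sin 32.9°/V₂.
V₂ = V₁·sin 32.9°/sin 16.2° = 1.706 × 1.9469 = 3.321 km/s.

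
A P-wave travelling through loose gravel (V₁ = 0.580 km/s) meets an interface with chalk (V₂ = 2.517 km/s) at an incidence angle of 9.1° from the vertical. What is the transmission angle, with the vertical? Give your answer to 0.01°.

43.34°

Snell's law: sin θ₂ = (V₂/V₁)·sin θ₁ = (2.517/0.580)·sin 9.1° = 0.6864.
θ₂ = sin⁻¹(0.6864) = 43.34° (from vertical).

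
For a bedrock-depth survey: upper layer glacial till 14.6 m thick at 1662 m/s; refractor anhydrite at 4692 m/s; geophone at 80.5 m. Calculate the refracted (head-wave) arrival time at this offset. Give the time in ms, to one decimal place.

t = x/V₂ + 2h·√(V₂²−V₁²)/(V₁V₂).
√(V₂²−V₁²) = √(4692²−1662²) = 4387.8 m/s; delay term = 2·14.6·4387.8/(1662·4692) = 0.01643 s.
t = 80.5/4692 + 0.01643 = 0.03359 s.

33.6 ms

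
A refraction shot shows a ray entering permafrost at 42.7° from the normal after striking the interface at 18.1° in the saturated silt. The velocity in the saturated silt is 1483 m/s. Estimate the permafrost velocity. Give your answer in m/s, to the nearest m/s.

3237 m/s

sin 18.1° = 0.3107; sin 42.7° = 0.6782.
V₂ = V₁·(sin θ₂/sin θ₁) = 1483·(0.6782/0.3107) = 3237.16 m/s.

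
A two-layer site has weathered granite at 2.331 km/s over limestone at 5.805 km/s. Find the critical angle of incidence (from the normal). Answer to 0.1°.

At critical incidence the refracted ray runs along the interface (θ₂ = 90°), so sin θ_c = V₁/V₂.
θ_c = arcsin(2.331/5.805) = arcsin 0.4016 = 23.68°.

23.7°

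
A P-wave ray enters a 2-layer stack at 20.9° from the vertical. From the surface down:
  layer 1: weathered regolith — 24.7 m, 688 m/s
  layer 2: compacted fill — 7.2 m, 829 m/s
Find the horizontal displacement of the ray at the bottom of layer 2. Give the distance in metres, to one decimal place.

p = sin θ₁/V₁ = sin 20.9°/688 = 5.1851e-04 s/m is conserved through the stack.
Layer 1: θ = 20.90°; offset = 24.7·tan 20.90° = 9.432 m.
Layer 2: sin θ = p·829 = 0.4298 → θ = 25.46°; offset = 7.2·tan 25.46° = 3.428 m.
Σ offsets = 12.860 m.

12.9 m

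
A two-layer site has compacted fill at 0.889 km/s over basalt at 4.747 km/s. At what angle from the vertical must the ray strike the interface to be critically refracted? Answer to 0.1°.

At critical incidence the refracted ray runs along the interface (θ₂ = 90°), so sin θ_c = V₁/V₂.
θ_c = arcsin(0.889/4.747) = arcsin 0.1873 = 10.79°.

10.8°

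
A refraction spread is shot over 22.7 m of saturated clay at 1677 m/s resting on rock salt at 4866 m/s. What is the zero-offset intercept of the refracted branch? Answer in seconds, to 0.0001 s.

0.0254 s

tᵢ = 2h·√(V₂²−V₁²)/(V₁V₂).
√(V₂²−V₁²) = √(4866²−1677²) = 4567.9 m/s.
tᵢ = 2·22.7·4567.9/(1677·4866) = 0.02541 s.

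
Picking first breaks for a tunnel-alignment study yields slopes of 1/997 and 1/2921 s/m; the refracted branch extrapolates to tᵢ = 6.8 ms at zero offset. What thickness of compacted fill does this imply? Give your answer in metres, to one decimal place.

3.6 m

θ_c = arcsin(997/2921) = 19.96°; cos θ_c = 0.9399.
tᵢ = 2h cos θ_c/V₁ ⇒ h = tᵢ·V₁/(2 cos θ_c) = 0.0068·997/(2·0.9399) = 3.61 m.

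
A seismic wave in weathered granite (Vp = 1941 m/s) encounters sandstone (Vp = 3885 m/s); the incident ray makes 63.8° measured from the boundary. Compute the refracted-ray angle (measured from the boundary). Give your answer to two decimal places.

27.91°

Angle from the normal: 90° − 63.8° = 26.2°.
Snell's law: sin θ₂ = (V₂/V₁)·sin θ₁ = (3885/1941)·sin 26.2° = 0.8837.
θ₂ = arcsin 0.8837 = 62.09° from the normal.
From the interface: 90° − 62.09° = 27.91°.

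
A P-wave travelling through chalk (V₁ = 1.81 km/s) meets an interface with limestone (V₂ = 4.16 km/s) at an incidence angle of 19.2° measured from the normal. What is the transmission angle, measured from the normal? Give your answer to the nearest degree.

sin θ₁/V₁ = sin θ₂/V₂ ⇒ sin θ₂ = 4.16·sin 19.2°/1.81 = 4.16·0.3289/1.81 = 0.7558.
θ₂ = arcsin 0.7558 = 49.10° from the normal.

49°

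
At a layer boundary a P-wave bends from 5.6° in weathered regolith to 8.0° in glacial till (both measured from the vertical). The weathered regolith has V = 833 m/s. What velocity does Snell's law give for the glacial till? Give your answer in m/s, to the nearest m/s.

Snell's law: sin 5.6°/V₁ = sin 8.0°/V₂.
V₂ = V₁·sin 8.0°/sin 5.6° = 833 × 1.4262 = 1188.03 m/s.

1188 m/s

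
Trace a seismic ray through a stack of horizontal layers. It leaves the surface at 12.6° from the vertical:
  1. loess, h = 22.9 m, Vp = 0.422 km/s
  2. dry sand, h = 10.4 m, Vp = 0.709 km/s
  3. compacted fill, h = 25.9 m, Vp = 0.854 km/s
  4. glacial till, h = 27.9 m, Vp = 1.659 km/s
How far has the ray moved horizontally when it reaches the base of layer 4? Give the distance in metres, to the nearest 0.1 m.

Apply Snell's law at each interface; in layer i the horizontal offset is hᵢ·tan θᵢ.
Layer 1: θ = 12.60°; offset = 22.9·tan 12.60° = 5.119 m.
Layer 2: sin θ = 0.709·sin 12.6°/0.422 = 0.3665, θ = 21.50°; offset = 10.4·tan 21.50° = 4.097 m.
Layer 3: sin θ = 0.854·sin 12.6°/0.422 = 0.4415, θ = 26.20°; offset = 25.9·tan 26.20° = 12.743 m.
Layer 4: sin θ = 1.659·sin 12.6°/0.422 = 0.8576, θ = 59.05°; offset = 27.9·tan 59.05° = 46.518 m.
Summing the layer offsets gives 68.476 m.

68.5 m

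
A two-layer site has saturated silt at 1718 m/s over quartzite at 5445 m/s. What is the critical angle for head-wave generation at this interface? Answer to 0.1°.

18.4°

At critical incidence the refracted ray runs along the interface (θ₂ = 90°), so sin θ_c = V₁/V₂.
θ_c = arcsin(1718/5445) = arcsin 0.3155 = 18.39°.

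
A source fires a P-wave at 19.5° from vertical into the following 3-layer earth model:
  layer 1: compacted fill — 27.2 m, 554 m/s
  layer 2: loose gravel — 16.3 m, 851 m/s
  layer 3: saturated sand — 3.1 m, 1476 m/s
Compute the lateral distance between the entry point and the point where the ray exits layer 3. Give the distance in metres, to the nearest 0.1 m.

25.4 m

Apply Snell's law at each interface; in layer i the horizontal offset is hᵢ·tan θᵢ.
Layer 1: θ = 19.50°; offset = 27.2·tan 19.50° = 9.632 m.
Layer 2: sin θ = 851·sin 19.5°/554 = 0.5128, θ = 30.85°; offset = 16.3·tan 30.85° = 9.735 m.
Layer 3: sin θ = 1476·sin 19.5°/554 = 0.8893, θ = 62.79°; offset = 3.1·tan 62.79° = 6.030 m.
Summing the layer offsets gives 25.397 m.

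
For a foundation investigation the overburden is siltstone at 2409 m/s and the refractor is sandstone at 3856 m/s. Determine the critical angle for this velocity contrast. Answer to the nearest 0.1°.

38.7°

At critical incidence the refracted ray runs along the interface (θ₂ = 90°), so sin θ_c = V₁/V₂.
θ_c = arcsin(2409/3856) = arcsin 0.6247 = 38.66°.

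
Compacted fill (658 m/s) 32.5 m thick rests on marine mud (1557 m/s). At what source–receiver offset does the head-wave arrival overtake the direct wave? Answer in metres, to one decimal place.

x_cross = 2h·√((V₂+V₁)/(V₂−V₁)).
(V₂+V₁)/(V₂−V₁) = (1557+658)/(1557−658) = 2.4638; √ = 1.5697.
x_cross = 2·32.5·1.5697 = 102.03 m.

102.0 m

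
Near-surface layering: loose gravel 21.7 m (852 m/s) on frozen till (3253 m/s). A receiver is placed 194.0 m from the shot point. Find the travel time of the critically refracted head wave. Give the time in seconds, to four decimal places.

θ_c = arcsin(V₁/V₂) = arcsin(852/3253) = 15.18°, cos θ_c = 0.9651.
Intercept time tᵢ = 2h cos θ_c / V₁ = 2·21.7·0.9651/852 = 0.04916 s.
t = x/V₂ + tᵢ = 194.0/3253 + 0.04916 = 0.10880 s.

0.1088 s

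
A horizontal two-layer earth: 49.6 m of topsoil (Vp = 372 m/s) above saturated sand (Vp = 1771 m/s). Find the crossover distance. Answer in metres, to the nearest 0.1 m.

x_cross = 2h·√((V₂+V₁)/(V₂−V₁)).
(V₂+V₁)/(V₂−V₁) = (1771+372)/(1771−372) = 1.5318; √ = 1.2377.
x_cross = 2·49.6·1.2377 = 122.78 m.

122.8 m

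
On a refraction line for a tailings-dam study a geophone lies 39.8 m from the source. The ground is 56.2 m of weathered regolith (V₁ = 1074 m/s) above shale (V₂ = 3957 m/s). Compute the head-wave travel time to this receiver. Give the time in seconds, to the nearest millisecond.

θ_c = arcsin(V₁/V₂) = arcsin(1074/3957) = 15.75°, cos θ_c = 0.9625.
Intercept time tᵢ = 2h cos θ_c / V₁ = 2·56.2·0.9625/1074 = 0.10073 s.
t = x/V₂ + tᵢ = 39.8/3957 + 0.10073 = 0.11079 s.

0.111 s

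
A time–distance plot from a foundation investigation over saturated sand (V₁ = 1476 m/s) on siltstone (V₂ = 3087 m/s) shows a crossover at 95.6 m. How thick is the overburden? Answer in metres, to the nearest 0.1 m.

h = (x_cross/2)·√((V₂−V₁)/(V₂+V₁)).
(V₂−V₁)/(V₂+V₁) = (3087−1476)/(3087+1476) = 0.3531; √ = 0.5942.
h = (95.6/2)·0.5942 = 28.40 m.

28.4 m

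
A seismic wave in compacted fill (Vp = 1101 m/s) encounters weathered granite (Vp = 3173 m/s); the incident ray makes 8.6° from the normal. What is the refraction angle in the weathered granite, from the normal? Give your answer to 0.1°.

sin θ₁/V₁ = sin θ₂/V₂ ⇒ sin θ₂ = 3173·sin 8.6°/1101 = 3173·0.1495/1101 = 0.4309.
θ₂ = sin⁻¹(0.4309) = 25.53° (from vertical).

25.5°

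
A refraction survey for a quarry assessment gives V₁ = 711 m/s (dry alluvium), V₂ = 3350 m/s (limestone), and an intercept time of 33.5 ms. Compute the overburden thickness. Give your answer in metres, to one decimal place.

12.2 m

h = tᵢ·V₁·V₂ / (2·√(V₂²−V₁²)).
√(V₂²−V₁²) = √(3350² − 711²) = 3273.7 m/s.
h = 0.0335 s × 711 × 3350 / (2 × 3273.7) = 12.19 m.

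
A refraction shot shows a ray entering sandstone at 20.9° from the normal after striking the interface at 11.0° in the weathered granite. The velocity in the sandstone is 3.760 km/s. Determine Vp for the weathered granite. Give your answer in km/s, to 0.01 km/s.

2.01 km/s

sin 11.0° = 0.1908; sin 20.9° = 0.3567.
V₁ = V₂·(sin θ₁/sin θ₂) = 3.760·(0.1908/0.3567) = 2.01 km/s.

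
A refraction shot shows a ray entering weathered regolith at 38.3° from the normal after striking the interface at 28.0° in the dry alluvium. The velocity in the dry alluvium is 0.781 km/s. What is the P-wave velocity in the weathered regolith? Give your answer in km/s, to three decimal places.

Snell's law: sin 28.0°/V₁ = sin 38.3°/V₂.
V₂ = V₁·sin 38.3°/sin 28.0° = 0.781 × 1.3202 = 1.031 km/s.

1.031 km/s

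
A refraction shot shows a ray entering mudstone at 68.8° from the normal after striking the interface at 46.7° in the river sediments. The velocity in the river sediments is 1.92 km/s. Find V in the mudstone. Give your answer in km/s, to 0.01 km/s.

2.46 km/s

Snell's law: sin 46.7°/V₁ = sin 68.8°/V₂.
V₂ = V₁·sin 68.8°/sin 46.7° = 1.92 × 1.2811 = 2.46 km/s.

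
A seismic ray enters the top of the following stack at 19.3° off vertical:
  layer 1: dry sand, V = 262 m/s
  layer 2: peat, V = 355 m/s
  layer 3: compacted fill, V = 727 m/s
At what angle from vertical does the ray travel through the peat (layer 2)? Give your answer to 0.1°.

26.6°

Ray parameter p = sin 19.3° / 262 = 1.2615e-03 s/m.
sin θ_2 = p·V_2 = 1.2615e-03 × 355 = 0.4478.
θ_2 = arcsin 0.4478 = 26.60°.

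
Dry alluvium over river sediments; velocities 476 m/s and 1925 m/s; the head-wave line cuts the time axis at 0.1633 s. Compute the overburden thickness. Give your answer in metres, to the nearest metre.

θ_c = arcsin(476/1925) = 14.32°; cos θ_c = 0.9689.
tᵢ = 2h cos θ_c/V₁ ⇒ h = tᵢ·V₁/(2 cos θ_c) = 0.1633·476/(2·0.9689) = 40.11 m.

40 m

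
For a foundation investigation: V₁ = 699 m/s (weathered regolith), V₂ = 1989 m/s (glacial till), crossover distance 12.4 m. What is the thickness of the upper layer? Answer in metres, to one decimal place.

4.3 m

h = (x_cross/2)·√((V₂−V₁)/(V₂+V₁)).
(V₂−V₁)/(V₂+V₁) = (1989−699)/(1989+699) = 0.4799; √ = 0.6928.
h = (12.4/2)·0.6928 = 4.30 m.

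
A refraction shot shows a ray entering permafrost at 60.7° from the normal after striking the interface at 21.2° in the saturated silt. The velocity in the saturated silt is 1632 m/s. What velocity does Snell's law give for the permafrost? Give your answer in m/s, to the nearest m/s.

sin 21.2° = 0.3616; sin 60.7° = 0.8721.
V₂ = V₁·(sin θ₂/sin θ₁) = 1632·(0.8721/0.3616) = 3935.62 m/s.

3936 m/s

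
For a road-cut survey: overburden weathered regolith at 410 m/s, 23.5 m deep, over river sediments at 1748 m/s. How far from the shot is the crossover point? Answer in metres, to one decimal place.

59.7 m

x_cross = 2h·√((V₂+V₁)/(V₂−V₁)).
(V₂+V₁)/(V₂−V₁) = (1748+410)/(1748−410) = 1.6129; √ = 1.2700.
x_cross = 2·23.5·1.2700 = 59.69 m.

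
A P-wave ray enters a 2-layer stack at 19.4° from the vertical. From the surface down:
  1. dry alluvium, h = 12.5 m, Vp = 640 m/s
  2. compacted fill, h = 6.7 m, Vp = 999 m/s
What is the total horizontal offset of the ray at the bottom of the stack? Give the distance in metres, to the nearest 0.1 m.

Ray parameter p = sin 19.4° / 640 m/s = 5.1900e-04 s/m.
Layer 1: θ = 19.40°; offset = 12.5·tan 19.40° = 4.402 m.
Layer 2: sin θ = p·999 = 0.5185 → θ = 31.23°; offset = 6.7·tan 31.23° = 4.063 m.
Summing the layer offsets gives 8.464 m.

8.5 m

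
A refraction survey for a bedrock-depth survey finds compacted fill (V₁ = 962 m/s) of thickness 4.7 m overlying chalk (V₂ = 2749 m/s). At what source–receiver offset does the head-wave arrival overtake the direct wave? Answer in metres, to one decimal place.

x_cross = 2h·√((V₂+V₁)/(V₂−V₁)).
(V₂+V₁)/(V₂−V₁) = (2749+962)/(2749−962) = 2.0767; √ = 1.4411.
x_cross = 2·4.7·1.4411 = 13.55 m.

13.5 m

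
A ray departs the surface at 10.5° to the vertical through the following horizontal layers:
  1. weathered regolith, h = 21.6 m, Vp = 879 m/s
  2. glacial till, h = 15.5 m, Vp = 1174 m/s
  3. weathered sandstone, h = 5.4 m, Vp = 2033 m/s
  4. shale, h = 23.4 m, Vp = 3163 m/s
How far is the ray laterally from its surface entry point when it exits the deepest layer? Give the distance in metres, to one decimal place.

Apply Snell's law at each interface; in layer i the horizontal offset is hᵢ·tan θᵢ.
Layer 1: θ = 10.50°; offset = 21.6·tan 10.50° = 4.003 m.
Layer 2: sin θ = 1174·sin 10.5°/879 = 0.2434, θ = 14.09°; offset = 15.5·tan 14.09° = 3.890 m.
Layer 3: sin θ = 2033·sin 10.5°/879 = 0.4215, θ = 24.93°; offset = 5.4·tan 24.93° = 2.510 m.
Layer 4: sin θ = 3163·sin 10.5°/879 = 0.6558, θ = 40.98°; offset = 23.4·tan 40.98° = 20.325 m.
Σ offsets = 30.728 m.

30.7 m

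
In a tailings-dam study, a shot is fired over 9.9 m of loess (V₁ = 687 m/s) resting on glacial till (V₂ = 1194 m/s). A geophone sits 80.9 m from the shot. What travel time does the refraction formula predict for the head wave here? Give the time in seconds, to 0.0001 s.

0.0913 s

θ_c = arcsin(V₁/V₂) = arcsin(687/1194) = 35.13°, cos θ_c = 0.8179.
Intercept time tᵢ = 2h cos θ_c / V₁ = 2·9.9·0.8179/687 = 0.02357 s.
t = x/V₂ + tᵢ = 80.9/1194 + 0.02357 = 0.09133 s.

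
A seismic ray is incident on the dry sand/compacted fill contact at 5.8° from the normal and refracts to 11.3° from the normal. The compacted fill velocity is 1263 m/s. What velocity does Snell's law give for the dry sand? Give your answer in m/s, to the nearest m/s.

Snell's law: sin 5.8°/V₁ = sin 11.3°/V₂.
V₁ = V₂·sin 5.8°/sin 11.3° = 1263 × 0.5157 = 651.37 m/s.

651 m/s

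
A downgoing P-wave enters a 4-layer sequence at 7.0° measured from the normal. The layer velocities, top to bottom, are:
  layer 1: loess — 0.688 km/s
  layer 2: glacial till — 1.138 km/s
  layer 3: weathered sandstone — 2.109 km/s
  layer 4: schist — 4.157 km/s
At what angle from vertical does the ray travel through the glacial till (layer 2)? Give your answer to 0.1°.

11.6°

Snell's law across each interface conserves sin θ / V, so sin θ_2 = V_2·sin θ₁/V₁.
sin θ_2 = 1.138 × sin 7.0° / 0.688 = 0.2016.
θ_2 = 11.63° from the vertical.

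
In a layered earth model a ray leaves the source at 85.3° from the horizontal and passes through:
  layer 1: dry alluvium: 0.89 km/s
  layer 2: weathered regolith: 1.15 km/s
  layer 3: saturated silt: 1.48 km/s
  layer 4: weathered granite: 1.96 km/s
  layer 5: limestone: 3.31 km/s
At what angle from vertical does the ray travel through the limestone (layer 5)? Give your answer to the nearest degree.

18°

From the normal: θ₁ = 90° − 85.3° = 4.7°.
Ray parameter p = sin 4.7° / 0.89 = 9.2066e-02 s/km.
sin θ_5 = p·V_5 = 9.2066e-02 × 3.31 = 0.3047.
θ_5 = arcsin 0.3047 = 17.74°.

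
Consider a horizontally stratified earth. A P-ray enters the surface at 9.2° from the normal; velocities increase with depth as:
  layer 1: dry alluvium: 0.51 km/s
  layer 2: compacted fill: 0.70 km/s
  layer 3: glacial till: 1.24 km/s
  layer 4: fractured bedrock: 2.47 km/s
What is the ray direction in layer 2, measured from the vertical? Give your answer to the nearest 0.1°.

12.7°

Snell's law across each interface conserves sin θ / V, so sin θ_2 = V_2·sin θ₁/V₁.
sin θ_2 = 0.70 × sin 9.2° / 0.51 = 0.2194.
θ_2 = 12.68° from the vertical.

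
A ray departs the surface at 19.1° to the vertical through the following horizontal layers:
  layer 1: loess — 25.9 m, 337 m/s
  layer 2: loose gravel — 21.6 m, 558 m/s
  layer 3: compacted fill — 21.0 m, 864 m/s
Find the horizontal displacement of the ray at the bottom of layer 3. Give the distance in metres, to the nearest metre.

p = sin θ₁/V₁ = sin 19.1°/337 = 9.7097e-04 s/m is conserved through the stack.
Layer 1: θ = 19.10°; offset = 25.9·tan 19.10° = 8.969 m.
Layer 2: sin θ = p·558 = 0.5418 → θ = 32.81°; offset = 21.6·tan 32.81° = 13.924 m.
Layer 3: sin θ = p·864 = 0.8389 → θ = 57.03°; offset = 21.0·tan 57.03° = 32.370 m.
Total horizontal offset = 55.262 m.

55 m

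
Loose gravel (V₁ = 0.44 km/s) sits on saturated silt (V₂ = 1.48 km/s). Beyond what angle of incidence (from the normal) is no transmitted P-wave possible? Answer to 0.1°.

At critical incidence the refracted ray runs along the interface (θ₂ = 90°), so sin θ_c = V₁/V₂.
θ_c = arcsin(0.44/1.48) = arcsin 0.2973 = 17.30°.

17.3°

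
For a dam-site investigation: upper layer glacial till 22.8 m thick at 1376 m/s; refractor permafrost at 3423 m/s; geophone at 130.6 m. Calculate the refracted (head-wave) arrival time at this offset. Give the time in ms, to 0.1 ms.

68.5 ms

θ_c = arcsin(V₁/V₂) = arcsin(1376/3423) = 23.70°, cos θ_c = 0.9156.
Intercept time tᵢ = 2h cos θ_c / V₁ = 2·22.8·0.9156/1376 = 0.03034 s.
t = x/V₂ + tᵢ = 130.6/3423 + 0.03034 = 0.06850 s.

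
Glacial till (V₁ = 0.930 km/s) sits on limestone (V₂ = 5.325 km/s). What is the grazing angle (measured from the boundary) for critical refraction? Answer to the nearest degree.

Critical incidence: sin θ_c = V₁/V₂ = 0.930/5.325 = 0.1746.
θ_c = arcsin 0.1746 = 10.06°.
Measured from the interface: 90° − 10.06° = 79.94°.

80°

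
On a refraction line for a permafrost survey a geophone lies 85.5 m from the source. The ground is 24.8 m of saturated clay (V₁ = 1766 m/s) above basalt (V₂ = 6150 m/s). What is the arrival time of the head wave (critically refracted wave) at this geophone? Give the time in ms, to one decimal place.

40.8 ms

t = x/V₂ + 2h·√(V₂²−V₁²)/(V₁V₂).
√(V₂²−V₁²) = √(6150²−1766²) = 5891.0 m/s; delay term = 2·24.8·5891.0/(1766·6150) = 0.02690 s.
t = 85.5/6150 + 0.02690 = 0.04081 s.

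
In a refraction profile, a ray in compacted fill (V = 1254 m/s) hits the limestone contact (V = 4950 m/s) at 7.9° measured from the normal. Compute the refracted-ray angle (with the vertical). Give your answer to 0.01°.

sin θ₁/V₁ = sin θ₂/V₂ ⇒ sin θ₂ = 4950·sin 7.9°/1254 = 4950·0.1374/1254 = 0.5425.
θ₂ = arcsin 0.5425 = 32.86° from the normal.

32.86°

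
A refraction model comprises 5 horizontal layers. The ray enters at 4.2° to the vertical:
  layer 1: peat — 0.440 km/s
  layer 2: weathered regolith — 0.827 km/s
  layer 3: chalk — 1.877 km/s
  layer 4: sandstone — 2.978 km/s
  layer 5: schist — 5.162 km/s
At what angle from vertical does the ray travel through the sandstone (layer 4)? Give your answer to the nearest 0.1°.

Snell's law across each interface conserves sin θ / V, so sin θ_4 = V_4·sin θ₁/V₁.
sin θ_4 = 2.978 × sin 4.2° / 0.440 = 0.4957.
θ_4 = arcsin 0.4957 = 29.72°.

29.7°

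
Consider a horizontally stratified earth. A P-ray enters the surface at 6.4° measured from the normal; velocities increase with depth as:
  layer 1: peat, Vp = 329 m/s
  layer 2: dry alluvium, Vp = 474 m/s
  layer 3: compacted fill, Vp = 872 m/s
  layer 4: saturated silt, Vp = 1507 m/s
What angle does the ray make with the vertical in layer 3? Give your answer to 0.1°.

Ray parameter p = sin 6.4° / 329 = 3.3881e-04 s/m.
sin θ_3 = p·V_3 = 3.3881e-04 × 872 = 0.2954.
θ_3 = 17.18° from the vertical.

17.2°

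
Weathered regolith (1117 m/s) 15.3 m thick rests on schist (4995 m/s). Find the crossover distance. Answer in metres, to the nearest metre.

38 m

x_cross = 2h·√((V₂+V₁)/(V₂−V₁)).
(V₂+V₁)/(V₂−V₁) = (4995+1117)/(4995−1117) = 1.5761; √ = 1.2554.
x_cross = 2·15.3·1.2554 = 38.42 m.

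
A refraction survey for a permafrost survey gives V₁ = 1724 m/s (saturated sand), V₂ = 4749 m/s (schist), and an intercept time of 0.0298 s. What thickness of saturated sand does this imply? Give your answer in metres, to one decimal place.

27.6 m

h = tᵢ·V₁·V₂ / (2·√(V₂²−V₁²)).
√(V₂²−V₁²) = √(4749² − 1724²) = 4425.0 m/s.
h = 0.0298 s × 1724 × 4749 / (2 × 4425.0) = 27.57 m.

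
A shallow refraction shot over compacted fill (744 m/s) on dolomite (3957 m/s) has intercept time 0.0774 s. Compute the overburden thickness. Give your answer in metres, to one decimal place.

θ_c = arcsin(744/3957) = 10.84°; cos θ_c = 0.9822.
tᵢ = 2h cos θ_c/V₁ ⇒ h = tᵢ·V₁/(2 cos θ_c) = 0.0774·744/(2·0.9822) = 29.32 m.

29.3 m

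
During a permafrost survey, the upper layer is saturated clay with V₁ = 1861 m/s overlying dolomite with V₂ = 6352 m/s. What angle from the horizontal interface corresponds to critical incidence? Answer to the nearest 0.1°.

Critical incidence: sin θ_c = V₁/V₂ = 1861/6352 = 0.2930.
θ_c = arcsin 0.2930 = 17.04°.
Measured from the interface: 90° − 17.04° = 72.96°.

73.0°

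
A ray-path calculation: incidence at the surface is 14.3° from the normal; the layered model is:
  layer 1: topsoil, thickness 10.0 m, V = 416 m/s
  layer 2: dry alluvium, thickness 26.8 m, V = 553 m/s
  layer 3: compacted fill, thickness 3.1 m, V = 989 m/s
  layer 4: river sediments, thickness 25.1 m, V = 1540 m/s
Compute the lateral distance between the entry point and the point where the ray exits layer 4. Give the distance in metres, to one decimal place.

p = sin θ₁/V₁ = sin 14.3°/416 = 5.9375e-04 s/m is conserved through the stack.
Layer 1: θ = 14.30°; offset = 10.0·tan 14.30° = 2.549 m.
Layer 2: sin θ = p·553 = 0.3283 → θ = 19.17°; offset = 26.8·tan 19.17° = 9.316 m.
Layer 3: sin θ = p·989 = 0.5872 → θ = 35.96°; offset = 3.1·tan 35.96° = 2.249 m.
Layer 4: sin θ = p·1540 = 0.9144 → θ = 66.12°; offset = 25.1·tan 66.12° = 56.686 m.
Summing the layer offsets gives 70.800 m.

70.8 m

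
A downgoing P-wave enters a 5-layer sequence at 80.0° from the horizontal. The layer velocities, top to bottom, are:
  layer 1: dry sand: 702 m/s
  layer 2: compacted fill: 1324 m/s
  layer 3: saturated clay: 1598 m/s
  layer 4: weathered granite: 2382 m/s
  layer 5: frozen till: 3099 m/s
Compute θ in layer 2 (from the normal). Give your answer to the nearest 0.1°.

19.1°

From the normal: θ₁ = 90° − 80.0° = 10.0°.
Ray parameter p = sin 10.0° / 702 = 2.4736e-04 s/m.
sin θ_2 = p·V_2 = 2.4736e-04 × 1324 = 0.3275.
θ_2 = arcsin 0.3275 = 19.12°.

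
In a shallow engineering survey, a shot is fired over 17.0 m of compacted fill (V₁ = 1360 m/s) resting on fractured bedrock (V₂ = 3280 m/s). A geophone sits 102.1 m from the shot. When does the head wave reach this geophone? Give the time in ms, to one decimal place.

53.9 ms

θ_c = arcsin(V₁/V₂) = arcsin(1360/3280) = 24.50°, cos θ_c = 0.9100.
Intercept time tᵢ = 2h cos θ_c / V₁ = 2·17.0·0.9100/1360 = 0.02275 s.
t = x/V₂ + tᵢ = 102.1/3280 + 0.02275 = 0.05388 s.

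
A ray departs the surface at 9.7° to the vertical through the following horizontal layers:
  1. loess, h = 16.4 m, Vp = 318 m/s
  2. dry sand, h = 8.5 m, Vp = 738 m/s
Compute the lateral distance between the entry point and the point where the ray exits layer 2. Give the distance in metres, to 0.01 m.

Ray parameter p = sin 9.7° / 318 m/s = 5.2984e-04 s/m.
Layer 1: θ = 9.70°; offset = 16.4·tan 9.70° = 2.8033 m.
Layer 2: sin θ = p·738 = 0.3910 → θ = 23.02°; offset = 8.5·tan 23.02° = 3.6112 m.
Σ offsets = 6.4145 m.

6.41 m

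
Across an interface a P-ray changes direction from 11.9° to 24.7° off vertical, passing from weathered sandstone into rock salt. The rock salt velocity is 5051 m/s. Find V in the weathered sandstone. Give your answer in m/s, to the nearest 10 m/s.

2490 m/s

Snell's law: sin 11.9°/V₁ = sin 24.7°/V₂.
V₁ = V₂·sin 11.9°/sin 24.7° = 5051 × 0.4935 = 2492.51 m/s.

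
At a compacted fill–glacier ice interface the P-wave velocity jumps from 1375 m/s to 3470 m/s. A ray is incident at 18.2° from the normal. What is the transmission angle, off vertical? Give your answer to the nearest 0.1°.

52.0°

Snell's law: sin θ₂ = (V₂/V₁)·sin θ₁ = (3470/1375)·sin 18.2° = 0.7882.
θ₂ = sin⁻¹(0.7882) = 52.02° (from vertical).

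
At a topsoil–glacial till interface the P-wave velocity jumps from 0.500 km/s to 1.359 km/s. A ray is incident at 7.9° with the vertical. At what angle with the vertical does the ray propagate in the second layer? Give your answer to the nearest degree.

Snell's law: sin θ₂ = (V₂/V₁)·sin θ₁ = (1.359/0.500)·sin 7.9° = 0.3736.
θ₂ = sin⁻¹(0.3736) = 21.94° (from vertical).

22°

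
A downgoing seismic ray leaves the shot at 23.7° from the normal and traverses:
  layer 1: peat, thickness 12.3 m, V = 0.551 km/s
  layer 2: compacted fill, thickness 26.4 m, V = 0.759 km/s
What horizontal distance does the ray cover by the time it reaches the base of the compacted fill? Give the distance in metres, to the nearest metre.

p = sin θ₁/V₁ = sin 23.7°/0.551 = 7.2949e-01 s/km is conserved through the stack.
Layer 1: θ = 23.70°; offset = 12.3·tan 23.70° = 5.399 m.
Layer 2: sin θ = p·0.759 = 0.5537 → θ = 33.62°; offset = 26.4·tan 33.62° = 17.553 m.
Total horizontal offset = 22.953 m.

23 m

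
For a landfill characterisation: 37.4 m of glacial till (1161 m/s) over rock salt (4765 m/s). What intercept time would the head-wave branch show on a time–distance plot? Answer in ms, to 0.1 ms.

tᵢ = 2h·√(V₂²−V₁²)/(V₁V₂).
√(V₂²−V₁²) = √(4765²−1161²) = 4621.4 m/s.
tᵢ = 2·37.4·4621.4/(1161·4765) = 0.06249 s.

62.5 ms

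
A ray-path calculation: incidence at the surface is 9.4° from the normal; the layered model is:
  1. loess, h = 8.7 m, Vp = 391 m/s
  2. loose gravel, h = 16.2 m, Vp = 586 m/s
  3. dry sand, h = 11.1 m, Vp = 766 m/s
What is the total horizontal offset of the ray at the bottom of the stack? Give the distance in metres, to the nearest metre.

Ray parameter p = sin 9.4° / 391 m/s = 4.1771e-04 s/m.
Layer 1: θ = 9.40°; offset = 8.7·tan 9.40° = 1.440 m.
Layer 2: sin θ = p·586 = 0.2448 → θ = 14.17°; offset = 16.2·tan 14.17° = 4.090 m.
Layer 3: sin θ = p·766 = 0.3200 → θ = 18.66°; offset = 11.1·tan 18.66° = 3.749 m.
Summing the layer offsets gives 9.279 m.

9 m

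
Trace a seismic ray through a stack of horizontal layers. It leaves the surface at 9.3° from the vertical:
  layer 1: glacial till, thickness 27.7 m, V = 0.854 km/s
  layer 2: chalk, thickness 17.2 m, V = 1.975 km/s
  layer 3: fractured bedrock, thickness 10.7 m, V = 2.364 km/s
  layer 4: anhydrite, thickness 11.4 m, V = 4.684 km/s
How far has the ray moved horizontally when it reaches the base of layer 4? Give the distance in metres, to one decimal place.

38.6 m

Ray parameter p = sin 9.3° / 0.854 km/s = 1.8923e-01 s/km.
Layer 1: θ = 9.30°; offset = 27.7·tan 9.30° = 4.536 m.
Layer 2: sin θ = p·1.975 = 0.3737 → θ = 21.95°; offset = 17.2·tan 21.95° = 6.930 m.
Layer 3: sin θ = p·2.364 = 0.4473 → θ = 26.57°; offset = 10.7·tan 26.57° = 5.352 m.
Layer 4: sin θ = p·4.684 = 0.8864 → θ = 62.42°; offset = 11.4·tan 62.42° = 21.824 m.
Total horizontal offset = 38.643 m.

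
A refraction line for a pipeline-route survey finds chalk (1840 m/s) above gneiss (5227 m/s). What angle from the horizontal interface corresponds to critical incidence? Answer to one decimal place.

69.4°

At critical incidence the refracted ray runs along the interface (θ₂ = 90°), so sin θ_c = V₁/V₂.
θ_c = arcsin(1840/5227) = arcsin 0.3520 = 20.61°.
Measured from the interface: 90° − 20.61° = 69.39°.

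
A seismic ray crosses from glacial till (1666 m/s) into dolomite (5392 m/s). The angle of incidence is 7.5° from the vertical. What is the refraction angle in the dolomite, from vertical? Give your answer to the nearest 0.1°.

sin θ₁/V₁ = sin θ₂/V₂ ⇒ sin θ₂ = 5392·sin 7.5°/1666 = 5392·0.1305/1666 = 0.4224.
θ₂ = arcsin 0.4224 = 24.99° from the normal.

25.0°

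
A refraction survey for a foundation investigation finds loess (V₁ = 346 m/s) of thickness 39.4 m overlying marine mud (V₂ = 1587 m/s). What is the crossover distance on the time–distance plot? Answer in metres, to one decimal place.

x_cross = 2h·√((V₂+V₁)/(V₂−V₁)).
(V₂+V₁)/(V₂−V₁) = (1587+346)/(1587−346) = 1.5576; √ = 1.2480.
x_cross = 2·39.4·1.2480 = 98.35 m.

98.3 m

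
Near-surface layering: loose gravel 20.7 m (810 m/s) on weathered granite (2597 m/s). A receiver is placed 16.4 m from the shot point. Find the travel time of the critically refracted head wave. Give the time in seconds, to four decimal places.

θ_c = arcsin(V₁/V₂) = arcsin(810/2597) = 18.17°, cos θ_c = 0.9501.
Intercept time tᵢ = 2h cos θ_c / V₁ = 2·20.7·0.9501/810 = 0.04856 s.
t = x/V₂ + tᵢ = 16.4/2597 + 0.04856 = 0.05488 s.

0.0549 s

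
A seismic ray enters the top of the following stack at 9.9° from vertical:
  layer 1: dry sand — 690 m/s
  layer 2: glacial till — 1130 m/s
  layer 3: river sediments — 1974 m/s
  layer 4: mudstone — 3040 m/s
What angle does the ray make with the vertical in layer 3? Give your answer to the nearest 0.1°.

Snell's law across each interface conserves sin θ / V, so sin θ_3 = V_3·sin θ₁/V₁.
sin θ_3 = 1974 × sin 9.9° / 690 = 0.4919.
θ_3 = 29.46° from the vertical.

29.5°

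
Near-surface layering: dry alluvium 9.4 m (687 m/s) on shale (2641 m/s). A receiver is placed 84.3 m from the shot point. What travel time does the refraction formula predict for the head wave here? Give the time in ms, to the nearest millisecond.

58 ms

t = x/V₂ + 2h·√(V₂²−V₁²)/(V₁V₂).
√(V₂²−V₁²) = √(2641²−687²) = 2550.1 m/s; delay term = 2·9.4·2550.1/(687·2641) = 0.02642 s.
t = 84.3/2641 + 0.02642 = 0.05834 s.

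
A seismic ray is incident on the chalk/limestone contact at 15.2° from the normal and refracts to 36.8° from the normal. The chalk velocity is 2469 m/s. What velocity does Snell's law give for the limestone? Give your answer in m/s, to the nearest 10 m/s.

Snell's law: sin 15.2°/V₁ = sin 36.8°/V₂.
V₂ = V₁·sin 36.8°/sin 15.2° = 2469 × 2.2847 = 5640.92 m/s.

5640 m/s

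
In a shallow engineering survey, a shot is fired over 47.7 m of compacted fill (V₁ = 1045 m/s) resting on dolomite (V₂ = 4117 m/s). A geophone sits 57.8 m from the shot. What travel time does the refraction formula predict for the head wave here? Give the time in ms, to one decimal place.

θ_c = arcsin(V₁/V₂) = arcsin(1045/4117) = 14.70°, cos θ_c = 0.9673.
Intercept time tᵢ = 2h cos θ_c / V₁ = 2·47.7·0.9673/1045 = 0.08830 s.
t = x/V₂ + tᵢ = 57.8/4117 + 0.08830 = 0.10234 s.

102.3 ms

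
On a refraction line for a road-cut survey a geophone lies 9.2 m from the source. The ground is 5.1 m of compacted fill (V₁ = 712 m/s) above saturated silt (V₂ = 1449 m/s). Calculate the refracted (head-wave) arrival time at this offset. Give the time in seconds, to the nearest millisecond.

0.019 s

θ_c = arcsin(V₁/V₂) = arcsin(712/1449) = 29.43°, cos θ_c = 0.8709.
Intercept time tᵢ = 2h cos θ_c / V₁ = 2·5.1·0.8709/712 = 0.01248 s.
t = x/V₂ + tᵢ = 9.2/1449 + 0.01248 = 0.01883 s.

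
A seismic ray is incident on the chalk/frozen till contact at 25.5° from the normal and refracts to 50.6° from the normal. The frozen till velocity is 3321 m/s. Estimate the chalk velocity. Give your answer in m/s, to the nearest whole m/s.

1850 m/s

Snell's law: sin 25.5°/V₁ = sin 50.6°/V₂.
V₁ = V₂·sin 25.5°/sin 50.6° = 3321 × 0.5571 = 1850.22 m/s.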